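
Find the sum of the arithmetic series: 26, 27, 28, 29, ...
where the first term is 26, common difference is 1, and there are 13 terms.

Sₙ = n/2 × (first + last)
Last term = a + (n-1)d = 26 + (13-1)×1 = 38
S_13 = 13/2 × (26 + 38)
S_13 = 13/2 × 64 = 416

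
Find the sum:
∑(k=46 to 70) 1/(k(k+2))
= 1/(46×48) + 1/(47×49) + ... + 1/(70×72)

Partial fractions: 1/(k(k+2)) = (1/2)[1/k - 1/(k+2)]
Telescoping leaves the first two and last two terms:
= (1/2)[1/46 + 1/47 - 1/71 - 1/72]
= 83125/11052144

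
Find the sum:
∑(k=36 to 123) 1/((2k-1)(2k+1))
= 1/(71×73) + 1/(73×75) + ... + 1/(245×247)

Partial fractions: 1/((2k-1)(2k+1)) = (1/2)[1/(2k-1) - 1/(2k+1)]
The series telescopes:
= (1/2)[1/71 - 1/247]
= 88/17537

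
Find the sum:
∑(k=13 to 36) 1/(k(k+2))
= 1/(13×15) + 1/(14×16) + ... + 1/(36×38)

Partial fractions: 1/(k(k+2)) = (1/2)[1/k - 1/(k+2)]
Telescoping leaves the first two and last two terms:
= (1/2)[1/13 + 1/14 - 1/37 - 1/38]
= 3039/63973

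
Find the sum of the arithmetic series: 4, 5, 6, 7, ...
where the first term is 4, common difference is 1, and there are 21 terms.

Sₙ = n/2 × (first + last)
Last term = a + (n-1)d = 4 + (21-1)×1 = 24
S_21 = 21/2 × (4 + 24)
S_21 = 21/2 × 28 = 294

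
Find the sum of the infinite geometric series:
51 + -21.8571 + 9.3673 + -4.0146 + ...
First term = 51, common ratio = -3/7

For |r| < 1, S = a / (1 - r)
S = 51 / (1 - (-3/7))
S = 51 / (10/7)
S = 357/10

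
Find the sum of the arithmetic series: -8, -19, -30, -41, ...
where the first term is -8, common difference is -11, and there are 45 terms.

Sₙ = n/2 × (first + last)
Last term = a + (n-1)d = -8 + (45-1)×(-11) = -492
S_45 = 45/2 × (-8 + (-492))
S_45 = 45/2 × (-500) = -11250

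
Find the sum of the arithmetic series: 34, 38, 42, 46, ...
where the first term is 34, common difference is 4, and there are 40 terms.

Sₙ = n/2 × (first + last)
Last term = a + (n-1)d = 34 + (40-1)×4 = 190
S_40 = 40/2 × (34 + 190)
S_40 = 40/2 × 224 = 4480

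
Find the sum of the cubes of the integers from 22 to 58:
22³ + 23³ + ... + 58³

Use ∑_{k=1}^{n} k³ = [n(n+1)/2]², then subtract the first 21 terms.
∑_{k=1}^{58} k³ = [58×59/2]² = 1711² = 2927521
∑_{k=1}^{21} k³ = [21×22/2]² = 231² = 53361
∑_{k=22}^{58} k³ = 2927521 - 53361 = 2874160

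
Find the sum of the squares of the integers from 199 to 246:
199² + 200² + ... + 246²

Use ∑_{k=1}^{n} k² = n(n+1)(2n+1)/6, then subtract the first 198 terms.
∑_{k=1}^{246} k² = 246×247×493/6 = 4992611
∑_{k=1}^{198} k² = 198×199×397/6 = 2607099
∑_{k=199}^{246} k² = 4992611 - 2607099 = 2385512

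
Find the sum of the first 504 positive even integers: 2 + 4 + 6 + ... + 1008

Sum of first n even numbers = n(n+1)
= 504×505
= 254520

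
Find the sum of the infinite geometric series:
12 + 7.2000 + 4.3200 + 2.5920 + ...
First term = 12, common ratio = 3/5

For |r| < 1, S = a / (1 - r)
S = 12 / (1 - (3/5))
S = 12 / (2/5)
S = 30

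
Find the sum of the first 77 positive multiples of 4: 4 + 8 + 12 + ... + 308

Factor out 4: = 4(1 + 2 + ... + 77) = 4 × n(n+1)/2
= 4 × 77×78/2
= 4 × 3003
= 12012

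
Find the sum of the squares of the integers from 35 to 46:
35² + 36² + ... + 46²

Use ∑_{k=1}^{n} k² = n(n+1)(2n+1)/6, then subtract the first 34 terms.
∑_{k=1}^{46} k² = 46×47×93/6 = 33511
∑_{k=1}^{34} k² = 34×35×69/6 = 13685
∑_{k=35}^{46} k² = 33511 - 13685 = 19826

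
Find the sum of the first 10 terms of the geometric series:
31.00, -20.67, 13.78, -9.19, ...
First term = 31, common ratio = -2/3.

Sₙ = a(1 - rⁿ) / (1 - r)
S_10 = 31(1 - (-2/3)^10) / (1 - (-2/3))
S_10 = 31(1 - (1024/59049)) / (5/3)
S_10 = 359755/19683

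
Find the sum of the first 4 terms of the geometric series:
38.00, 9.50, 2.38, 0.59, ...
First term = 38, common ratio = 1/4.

Sₙ = a(1 - rⁿ) / (1 - r)
S_4 = 38(1 - (1/4)^4) / (1 - (1/4))
S_4 = 38(1 - (1/256)) / (3/4)
S_4 = 1615/32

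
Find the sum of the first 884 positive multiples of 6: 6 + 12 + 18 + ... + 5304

Factor out 6: = 6(1 + 2 + ... + 884) = 6 × n(n+1)/2
= 6 × 884×885/2
= 6 × 391170
= 2347020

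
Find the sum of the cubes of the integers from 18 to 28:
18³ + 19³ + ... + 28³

Use ∑_{k=1}^{n} k³ = [n(n+1)/2]², then subtract the first 17 terms.
∑_{k=1}^{28} k³ = [28×29/2]² = 406² = 164836
∑_{k=1}^{17} k³ = [17×18/2]² = 153² = 23409
∑_{k=18}^{28} k³ = 164836 - 23409 = 141427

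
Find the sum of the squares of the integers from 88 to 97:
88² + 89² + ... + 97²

Use ∑_{k=1}^{n} k² = n(n+1)(2n+1)/6, then subtract the first 87 terms.
∑_{k=1}^{97} k² = 97×98×195/6 = 308945
∑_{k=1}^{87} k² = 87×88×175/6 = 223300
∑_{k=88}^{97} k² = 308945 - 223300 = 85645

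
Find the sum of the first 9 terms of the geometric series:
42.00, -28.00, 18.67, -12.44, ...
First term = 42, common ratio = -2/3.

Sₙ = a(1 - rⁿ) / (1 - r)
S_9 = 42(1 - (-2/3)^9) / (1 - (-2/3))
S_9 = 42(1 - (-512/19683)) / (5/3)
S_9 = 56546/2187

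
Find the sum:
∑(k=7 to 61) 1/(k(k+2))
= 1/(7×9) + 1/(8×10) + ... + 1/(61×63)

Partial fractions: 1/(k(k+2)) = (1/2)[1/k - 1/(k+2)]
Telescoping leaves the first two and last two terms:
= (1/2)[1/7 + 1/8 - 1/62 - 1/63]
= 3685/31248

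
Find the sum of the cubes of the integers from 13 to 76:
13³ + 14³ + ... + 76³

Use ∑_{k=1}^{n} k³ = [n(n+1)/2]², then subtract the first 12 terms.
∑_{k=1}^{76} k³ = [76×77/2]² = 2926² = 8561476
∑_{k=1}^{12} k³ = [12×13/2]² = 78² = 6084
∑_{k=13}^{76} k³ = 8561476 - 6084 = 8555392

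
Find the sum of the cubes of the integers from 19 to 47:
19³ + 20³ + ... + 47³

Use ∑_{k=1}^{n} k³ = [n(n+1)/2]², then subtract the first 18 terms.
∑_{k=1}^{47} k³ = [47×48/2]² = 1128² = 1272384
∑_{k=1}^{18} k³ = [18×19/2]² = 171² = 29241
∑_{k=19}^{47} k³ = 1272384 - 29241 = 1243143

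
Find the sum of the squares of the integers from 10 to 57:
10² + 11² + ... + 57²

Use ∑_{k=1}^{n} k² = n(n+1)(2n+1)/6, then subtract the first 9 terms.
∑_{k=1}^{57} k² = 57×58×115/6 = 63365
∑_{k=1}^{9} k² = 9×10×19/6 = 285
∑_{k=10}^{57} k² = 63365 - 285 = 63080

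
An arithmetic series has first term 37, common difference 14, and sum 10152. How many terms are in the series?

Using S = n/2 × [2a + (n-1)d]
10152 = n/2 × [2(37) + (n-1)(14)]
10152 = n/2 × [74 + 14n - 14]
20304 = n × [60 + 14n]
14n² + (60)n - 20304 = 0
Discriminant: Δ = (60)² - 4(14)(-20304) = 3600 + 1137024 = 1140624
√Δ = 1068
n = [-(60) + √Δ] / (2·14) = (-60 + 1068) / 28 = 1008 / 28 = 36
(The negative root is discarded since n must be a positive integer.)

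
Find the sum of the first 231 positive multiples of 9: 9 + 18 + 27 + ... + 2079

Factor out 9: = 9(1 + 2 + ... + 231) = 9 × n(n+1)/2
= 9 × 231×232/2
= 9 × 26796
= 241164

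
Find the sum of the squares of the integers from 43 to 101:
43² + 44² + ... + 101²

Use ∑_{k=1}^{n} k² = n(n+1)(2n+1)/6, then subtract the first 42 terms.
∑_{k=1}^{101} k² = 101×102×203/6 = 348551
∑_{k=1}^{42} k² = 42×43×85/6 = 25585
∑_{k=43}^{101} k² = 348551 - 25585 = 322966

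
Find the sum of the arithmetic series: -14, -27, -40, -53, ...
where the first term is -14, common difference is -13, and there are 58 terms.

Sₙ = n/2 × (first + last)
Last term = a + (n-1)d = -14 + (58-1)×(-13) = -755
S_58 = 58/2 × (-14 + (-755))
S_58 = 58/2 × (-769) = -22301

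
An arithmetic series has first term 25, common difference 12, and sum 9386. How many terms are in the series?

Using S = n/2 × [2a + (n-1)d]
9386 = n/2 × [2(25) + (n-1)(12)]
9386 = n/2 × [50 + 12n - 12]
18772 = n × [38 + 12n]
12n² + (38)n - 18772 = 0
Discriminant: Δ = (38)² - 4(12)(-18772) = 1444 + 901056 = 902500
√Δ = 950
n = [-(38) + √Δ] / (2·12) = (-38 + 950) / 24 = 912 / 24 = 38
(The negative root is discarded since n must be a positive integer.)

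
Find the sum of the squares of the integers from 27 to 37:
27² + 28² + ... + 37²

Use ∑_{k=1}^{n} k² = n(n+1)(2n+1)/6, then subtract the first 26 terms.
∑_{k=1}^{37} k² = 37×38×75/6 = 17575
∑_{k=1}^{26} k² = 26×27×53/6 = 6201
∑_{k=27}^{37} k² = 17575 - 6201 = 11374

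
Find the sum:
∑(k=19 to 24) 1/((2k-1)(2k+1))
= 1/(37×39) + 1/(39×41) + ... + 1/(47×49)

Partial fractions: 1/((2k-1)(2k+1)) = (1/2)[1/(2k-1) - 1/(2k+1)]
The series telescopes:
= (1/2)[1/37 - 1/49]
= 6/1813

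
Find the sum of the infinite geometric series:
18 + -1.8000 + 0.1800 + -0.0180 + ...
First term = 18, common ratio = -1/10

For |r| < 1, S = a / (1 - r)
S = 18 / (1 - (-1/10))
S = 18 / (11/10)
S = 180/11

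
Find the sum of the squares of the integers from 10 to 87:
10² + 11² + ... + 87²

Use ∑_{k=1}^{n} k² = n(n+1)(2n+1)/6, then subtract the first 9 terms.
∑_{k=1}^{87} k² = 87×88×175/6 = 223300
∑_{k=1}^{9} k² = 9×10×19/6 = 285
∑_{k=10}^{87} k² = 223300 - 285 = 223015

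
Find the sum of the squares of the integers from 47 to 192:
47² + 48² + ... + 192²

Use ∑_{k=1}^{n} k² = n(n+1)(2n+1)/6, then subtract the first 46 terms.
∑_{k=1}^{192} k² = 192×193×385/6 = 2377760
∑_{k=1}^{46} k² = 46×47×93/6 = 33511
∑_{k=47}^{192} k² = 2377760 - 33511 = 2344249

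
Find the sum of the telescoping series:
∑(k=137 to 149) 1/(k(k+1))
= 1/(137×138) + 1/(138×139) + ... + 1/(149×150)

Partial fractions: 1/(k(k+1)) = 1/k - 1/(k+1)
The series telescopes:
= (1/137 - 1/138) + (1/138 - 1/139) + ... + (1/149 - 1/150)
= 1/137 - 1/150
= 13/20550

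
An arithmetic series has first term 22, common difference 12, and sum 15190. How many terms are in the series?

Using S = n/2 × [2a + (n-1)d]
15190 = n/2 × [2(22) + (n-1)(12)]
15190 = n/2 × [44 + 12n - 12]
30380 = n × [32 + 12n]
12n² + (32)n - 30380 = 0
Discriminant: Δ = (32)² - 4(12)(-30380) = 1024 + 1458240 = 1459264
√Δ = 1208
n = [-(32) + √Δ] / (2·12) = (-32 + 1208) / 24 = 1176 / 24 = 49
(The negative root is discarded since n must be a positive integer.)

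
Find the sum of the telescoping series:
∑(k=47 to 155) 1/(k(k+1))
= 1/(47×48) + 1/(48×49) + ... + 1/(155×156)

Partial fractions: 1/(k(k+1)) = 1/k - 1/(k+1)
The series telescopes:
= (1/47 - 1/48) + (1/48 - 1/49) + ... + (1/155 - 1/156)
= 1/47 - 1/156
= 109/7332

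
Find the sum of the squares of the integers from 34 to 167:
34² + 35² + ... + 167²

Use ∑_{k=1}^{n} k² = n(n+1)(2n+1)/6, then subtract the first 33 terms.
∑_{k=1}^{167} k² = 167×168×335/6 = 1566460
∑_{k=1}^{33} k² = 33×34×67/6 = 12529
∑_{k=34}^{167} k² = 1566460 - 12529 = 1553931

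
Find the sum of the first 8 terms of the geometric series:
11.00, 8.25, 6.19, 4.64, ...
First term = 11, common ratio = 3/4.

Sₙ = a(1 - rⁿ) / (1 - r)
S_8 = 11(1 - (3/4)^8) / (1 - (3/4))
S_8 = 11(1 - (6561/65536)) / (1/4)
S_8 = 648725/16384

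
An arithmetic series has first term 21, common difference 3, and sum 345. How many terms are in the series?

Using S = n/2 × [2a + (n-1)d]
345 = n/2 × [2(21) + (n-1)(3)]
345 = n/2 × [42 + 3n - 3]
690 = n × [39 + 3n]
3n² + (39)n - 690 = 0
Discriminant: Δ = (39)² - 4(3)(-690) = 1521 + 8280 = 9801
√Δ = 99
n = [-(39) + √Δ] / (2·3) = (-39 + 99) / 6 = 60 / 6 = 10
(The negative root is discarded since n must be a positive integer.)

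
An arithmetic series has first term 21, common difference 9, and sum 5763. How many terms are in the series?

Using S = n/2 × [2a + (n-1)d]
5763 = n/2 × [2(21) + (n-1)(9)]
5763 = n/2 × [42 + 9n - 9]
11526 = n × [33 + 9n]
9n² + (33)n - 11526 = 0
Discriminant: Δ = (33)² - 4(9)(-11526) = 1089 + 414936 = 416025
√Δ = 645
n = [-(33) + √Δ] / (2·9) = (-33 + 645) / 18 = 612 / 18 = 34
(The negative root is discarded since n must be a positive integer.)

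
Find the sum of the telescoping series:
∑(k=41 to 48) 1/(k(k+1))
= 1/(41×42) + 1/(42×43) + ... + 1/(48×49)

Partial fractions: 1/(k(k+1)) = 1/k - 1/(k+1)
The series telescopes:
= (1/41 - 1/42) + (1/42 - 1/43) + ... + (1/48 - 1/49)
= 1/41 - 1/49
= 8/2009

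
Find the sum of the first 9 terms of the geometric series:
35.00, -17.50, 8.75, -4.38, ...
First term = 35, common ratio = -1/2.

Sₙ = a(1 - rⁿ) / (1 - r)
S_9 = 35(1 - (-1/2)^9) / (1 - (-1/2))
S_9 = 35(1 - (-1/512)) / (3/2)
S_9 = 5985/256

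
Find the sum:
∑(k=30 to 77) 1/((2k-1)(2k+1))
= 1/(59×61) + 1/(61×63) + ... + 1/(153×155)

Partial fractions: 1/((2k-1)(2k+1)) = (1/2)[1/(2k-1) - 1/(2k+1)]
The series telescopes:
= (1/2)[1/59 - 1/155]
= 48/9145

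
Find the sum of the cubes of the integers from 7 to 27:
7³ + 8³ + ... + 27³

Use ∑_{k=1}^{n} k³ = [n(n+1)/2]², then subtract the first 6 terms.
∑_{k=1}^{27} k³ = [27×28/2]² = 378² = 142884
∑_{k=1}^{6} k³ = [6×7/2]² = 21² = 441
∑_{k=7}^{27} k³ = 142884 - 441 = 142443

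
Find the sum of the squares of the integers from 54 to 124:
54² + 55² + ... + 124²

Use ∑_{k=1}^{n} k² = n(n+1)(2n+1)/6, then subtract the first 53 terms.
∑_{k=1}^{124} k² = 124×125×249/6 = 643250
∑_{k=1}^{53} k² = 53×54×107/6 = 51039
∑_{k=54}^{124} k² = 643250 - 51039 = 592211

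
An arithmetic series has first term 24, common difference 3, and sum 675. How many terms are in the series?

Using S = n/2 × [2a + (n-1)d]
675 = n/2 × [2(24) + (n-1)(3)]
675 = n/2 × [48 + 3n - 3]
1350 = n × [45 + 3n]
3n² + (45)n - 1350 = 0
Discriminant: Δ = (45)² - 4(3)(-1350) = 2025 + 16200 = 18225
√Δ = 135
n = [-(45) + √Δ] / (2·3) = (-45 + 135) / 6 = 90 / 6 = 15
(The negative root is discarded since n must be a positive integer.)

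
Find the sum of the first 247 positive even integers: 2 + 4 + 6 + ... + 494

Sum of first n even numbers = n(n+1)
= 247×248
= 61256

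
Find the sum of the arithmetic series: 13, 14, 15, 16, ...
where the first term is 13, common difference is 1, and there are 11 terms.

Sₙ = n/2 × (first + last)
Last term = a + (n-1)d = 13 + (11-1)×1 = 23
S_11 = 11/2 × (13 + 23)
S_11 = 11/2 × 36 = 198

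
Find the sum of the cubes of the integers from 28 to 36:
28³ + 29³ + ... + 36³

Use ∑_{k=1}^{n} k³ = [n(n+1)/2]², then subtract the first 27 terms.
∑_{k=1}^{36} k³ = [36×37/2]² = 666² = 443556
∑_{k=1}^{27} k³ = [27×28/2]² = 378² = 142884
∑_{k=28}^{36} k³ = 443556 - 142884 = 300672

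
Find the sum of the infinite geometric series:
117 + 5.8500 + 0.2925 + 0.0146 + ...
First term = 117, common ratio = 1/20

For |r| < 1, S = a / (1 - r)
S = 117 / (1 - (1/20))
S = 117 / (19/20)
S = 2340/19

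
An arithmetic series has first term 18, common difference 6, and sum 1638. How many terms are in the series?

Using S = n/2 × [2a + (n-1)d]
1638 = n/2 × [2(18) + (n-1)(6)]
1638 = n/2 × [36 + 6n - 6]
3276 = n × [30 + 6n]
6n² + (30)n - 3276 = 0
Discriminant: Δ = (30)² - 4(6)(-3276) = 900 + 78624 = 79524
√Δ = 282
n = [-(30) + √Δ] / (2·6) = (-30 + 282) / 12 = 252 / 12 = 21
(The negative root is discarded since n must be a positive integer.)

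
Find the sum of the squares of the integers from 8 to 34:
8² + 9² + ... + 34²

Use ∑_{k=1}^{n} k² = n(n+1)(2n+1)/6, then subtract the first 7 terms.
∑_{k=1}^{34} k² = 34×35×69/6 = 13685
∑_{k=1}^{7} k² = 7×8×15/6 = 140
∑_{k=8}^{34} k² = 13685 - 140 = 13545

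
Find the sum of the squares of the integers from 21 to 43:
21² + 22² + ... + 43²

Use ∑_{k=1}^{n} k² = n(n+1)(2n+1)/6, then subtract the first 20 terms.
∑_{k=1}^{43} k² = 43×44×87/6 = 27434
∑_{k=1}^{20} k² = 20×21×41/6 = 2870
∑_{k=21}^{43} k² = 27434 - 2870 = 24564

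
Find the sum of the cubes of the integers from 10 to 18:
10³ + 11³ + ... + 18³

Use ∑_{k=1}^{n} k³ = [n(n+1)/2]², then subtract the first 9 terms.
∑_{k=1}^{18} k³ = [18×19/2]² = 171² = 29241
∑_{k=1}^{9} k³ = [9×10/2]² = 45² = 2025
∑_{k=10}^{18} k³ = 29241 - 2025 = 27216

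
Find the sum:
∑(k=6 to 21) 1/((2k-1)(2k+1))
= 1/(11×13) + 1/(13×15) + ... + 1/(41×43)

Partial fractions: 1/((2k-1)(2k+1)) = (1/2)[1/(2k-1) - 1/(2k+1)]
The series telescopes:
= (1/2)[1/11 - 1/43]
= 16/473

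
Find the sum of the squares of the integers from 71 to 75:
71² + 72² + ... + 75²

Use ∑_{k=1}^{n} k² = n(n+1)(2n+1)/6, then subtract the first 70 terms.
∑_{k=1}^{75} k² = 75×76×151/6 = 143450
∑_{k=1}^{70} k² = 70×71×141/6 = 116795
∑_{k=71}^{75} k² = 143450 - 116795 = 26655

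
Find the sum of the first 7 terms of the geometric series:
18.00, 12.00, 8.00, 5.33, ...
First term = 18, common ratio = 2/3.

Sₙ = a(1 - rⁿ) / (1 - r)
S_7 = 18(1 - (2/3)^7) / (1 - (2/3))
S_7 = 18(1 - (128/2187)) / (1/3)
S_7 = 4118/81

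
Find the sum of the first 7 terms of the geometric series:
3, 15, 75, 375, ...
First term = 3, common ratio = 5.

Sₙ = a(1 - rⁿ) / (1 - r)
S_7 = 3(1 - 5^7) / (1 - 5)
S_7 = 3(1 - 78125) / (-4)
S_7 = 58593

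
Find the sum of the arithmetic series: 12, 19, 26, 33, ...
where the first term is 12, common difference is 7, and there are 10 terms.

Sₙ = n/2 × (first + last)
Last term = a + (n-1)d = 12 + (10-1)×7 = 75
S_10 = 10/2 × (12 + 75)
S_10 = 10/2 × 87 = 435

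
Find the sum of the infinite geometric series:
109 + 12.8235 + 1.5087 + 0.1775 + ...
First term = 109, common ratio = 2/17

For |r| < 1, S = a / (1 - r)
S = 109 / (1 - (2/17))
S = 109 / (15/17)
S = 1853/15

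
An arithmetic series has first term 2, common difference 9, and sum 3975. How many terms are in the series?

Using S = n/2 × [2a + (n-1)d]
3975 = n/2 × [2(2) + (n-1)(9)]
3975 = n/2 × [4 + 9n - 9]
7950 = n × [-5 + 9n]
9n² + (-5)n - 7950 = 0
Discriminant: Δ = (-5)² - 4(9)(-7950) = 25 + 286200 = 286225
√Δ = 535
n = [-(-5) + √Δ] / (2·9) = (5 + 535) / 18 = 540 / 18 = 30
(The negative root is discarded since n must be a positive integer.)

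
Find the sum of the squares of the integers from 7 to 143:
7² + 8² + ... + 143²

Use ∑_{k=1}^{n} k² = n(n+1)(2n+1)/6, then subtract the first 6 terms.
∑_{k=1}^{143} k² = 143×144×287/6 = 984984
∑_{k=1}^{6} k² = 6×7×13/6 = 91
∑_{k=7}^{143} k² = 984984 - 91 = 984893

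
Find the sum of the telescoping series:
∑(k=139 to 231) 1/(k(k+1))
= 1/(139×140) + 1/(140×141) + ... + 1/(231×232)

Partial fractions: 1/(k(k+1)) = 1/k - 1/(k+1)
The series telescopes:
= (1/139 - 1/140) + (1/140 - 1/141) + ... + (1/231 - 1/232)
= 1/139 - 1/232
= 93/32248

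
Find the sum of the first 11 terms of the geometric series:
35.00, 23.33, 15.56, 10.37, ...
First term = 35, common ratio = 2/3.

Sₙ = a(1 - rⁿ) / (1 - r)
S_11 = 35(1 - (2/3)^11) / (1 - (2/3))
S_11 = 35(1 - (2048/177147)) / (1/3)
S_11 = 6128465/59049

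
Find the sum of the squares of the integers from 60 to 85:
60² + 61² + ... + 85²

Use ∑_{k=1}^{n} k² = n(n+1)(2n+1)/6, then subtract the first 59 terms.
∑_{k=1}^{85} k² = 85×86×171/6 = 208335
∑_{k=1}^{59} k² = 59×60×119/6 = 70210
∑_{k=60}^{85} k² = 208335 - 70210 = 138125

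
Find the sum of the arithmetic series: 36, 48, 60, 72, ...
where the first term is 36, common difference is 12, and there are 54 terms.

Sₙ = n/2 × (first + last)
Last term = a + (n-1)d = 36 + (54-1)×12 = 672
S_54 = 54/2 × (36 + 672)
S_54 = 54/2 × 708 = 19116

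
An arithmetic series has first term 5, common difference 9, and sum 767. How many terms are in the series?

Using S = n/2 × [2a + (n-1)d]
767 = n/2 × [2(5) + (n-1)(9)]
767 = n/2 × [10 + 9n - 9]
1534 = n × [1 + 9n]
9n² + (1)n - 1534 = 0
Discriminant: Δ = (1)² - 4(9)(-1534) = 1 + 55224 = 55225
√Δ = 235
n = [-(1) + √Δ] / (2·9) = (-1 + 235) / 18 = 234 / 18 = 13
(The negative root is discarded since n must be a positive integer.)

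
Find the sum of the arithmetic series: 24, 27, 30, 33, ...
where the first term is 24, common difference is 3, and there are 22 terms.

Sₙ = n/2 × (first + last)
Last term = a + (n-1)d = 24 + (22-1)×3 = 87
S_22 = 22/2 × (24 + 87)
S_22 = 22/2 × 111 = 1221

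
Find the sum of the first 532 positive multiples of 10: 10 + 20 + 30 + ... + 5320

Factor out 10: = 10(1 + 2 + ... + 532) = 10 × n(n+1)/2
= 10 × 532×533/2
= 10 × 141778
= 1417780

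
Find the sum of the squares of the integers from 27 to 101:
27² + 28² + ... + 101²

Use ∑_{k=1}^{n} k² = n(n+1)(2n+1)/6, then subtract the first 26 terms.
∑_{k=1}^{101} k² = 101×102×203/6 = 348551
∑_{k=1}^{26} k² = 26×27×53/6 = 6201
∑_{k=27}^{101} k² = 348551 - 6201 = 342350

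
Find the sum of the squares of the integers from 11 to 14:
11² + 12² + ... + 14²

Use ∑_{k=1}^{n} k² = n(n+1)(2n+1)/6, then subtract the first 10 terms.
∑_{k=1}^{14} k² = 14×15×29/6 = 1015
∑_{k=1}^{10} k² = 10×11×21/6 = 385
∑_{k=11}^{14} k² = 1015 - 385 = 630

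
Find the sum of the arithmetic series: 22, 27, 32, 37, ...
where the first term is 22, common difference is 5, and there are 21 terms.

Sₙ = n/2 × (first + last)
Last term = a + (n-1)d = 22 + (21-1)×5 = 122
S_21 = 21/2 × (22 + 122)
S_21 = 21/2 × 144 = 1512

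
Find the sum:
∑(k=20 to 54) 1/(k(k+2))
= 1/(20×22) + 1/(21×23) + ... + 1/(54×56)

Partial fractions: 1/(k(k+2)) = (1/2)[1/k - 1/(k+2)]
Telescoping leaves the first two and last two terms:
= (1/2)[1/20 + 1/21 - 1/55 - 1/56]
= 569/18480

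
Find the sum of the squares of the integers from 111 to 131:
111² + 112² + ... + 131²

Use ∑_{k=1}^{n} k² = n(n+1)(2n+1)/6, then subtract the first 110 terms.
∑_{k=1}^{131} k² = 131×132×263/6 = 757966
∑_{k=1}^{110} k² = 110×111×221/6 = 449735
∑_{k=111}^{131} k² = 757966 - 449735 = 308231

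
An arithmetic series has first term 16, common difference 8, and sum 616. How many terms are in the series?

Using S = n/2 × [2a + (n-1)d]
616 = n/2 × [2(16) + (n-1)(8)]
616 = n/2 × [32 + 8n - 8]
1232 = n × [24 + 8n]
8n² + (24)n - 1232 = 0
Discriminant: Δ = (24)² - 4(8)(-1232) = 576 + 39424 = 40000
√Δ = 200
n = [-(24) + √Δ] / (2·8) = (-24 + 200) / 16 = 176 / 16 = 11
(The negative root is discarded since n must be a positive integer.)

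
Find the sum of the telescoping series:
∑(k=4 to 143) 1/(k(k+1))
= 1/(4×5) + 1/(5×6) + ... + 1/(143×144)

Partial fractions: 1/(k(k+1)) = 1/k - 1/(k+1)
The series telescopes:
= (1/4 - 1/5) + (1/5 - 1/6) + ... + (1/143 - 1/144)
= 1/4 - 1/144
= 35/144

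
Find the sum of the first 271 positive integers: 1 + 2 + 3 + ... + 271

Formula: ∑k = n(n+1)/2
= 271×272/2
= 73712/2
= 36856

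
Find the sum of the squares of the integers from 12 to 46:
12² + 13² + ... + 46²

Use ∑_{k=1}^{n} k² = n(n+1)(2n+1)/6, then subtract the first 11 terms.
∑_{k=1}^{46} k² = 46×47×93/6 = 33511
∑_{k=1}^{11} k² = 11×12×23/6 = 506
∑_{k=12}^{46} k² = 33511 - 506 = 33005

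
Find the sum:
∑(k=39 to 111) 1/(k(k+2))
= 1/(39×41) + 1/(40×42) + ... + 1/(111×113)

Partial fractions: 1/(k(k+2)) = (1/2)[1/k - 1/(k+2)]
Telescoping leaves the first two and last two terms:
= (1/2)[1/39 + 1/40 - 1/112 - 1/113]
= 81103/4935840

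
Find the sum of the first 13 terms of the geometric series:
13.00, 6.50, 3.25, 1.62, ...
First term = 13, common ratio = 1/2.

Sₙ = a(1 - rⁿ) / (1 - r)
S_13 = 13(1 - (1/2)^13) / (1 - (1/2))
S_13 = 13(1 - (1/8192)) / (1/2)
S_13 = 106483/4096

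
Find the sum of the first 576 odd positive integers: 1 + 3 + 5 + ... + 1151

Sum of first n odd numbers = n²
= 576²
= 331776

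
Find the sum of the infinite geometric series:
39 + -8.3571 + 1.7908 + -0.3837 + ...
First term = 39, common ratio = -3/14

For |r| < 1, S = a / (1 - r)
S = 39 / (1 - (-3/14))
S = 39 / (17/14)
S = 546/17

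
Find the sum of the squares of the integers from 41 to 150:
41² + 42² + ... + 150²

Use ∑_{k=1}^{n} k² = n(n+1)(2n+1)/6, then subtract the first 40 terms.
∑_{k=1}^{150} k² = 150×151×301/6 = 1136275
∑_{k=1}^{40} k² = 40×41×81/6 = 22140
∑_{k=41}^{150} k² = 1136275 - 22140 = 1114135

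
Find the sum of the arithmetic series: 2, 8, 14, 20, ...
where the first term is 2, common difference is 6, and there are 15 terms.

Sₙ = n/2 × (first + last)
Last term = a + (n-1)d = 2 + (15-1)×6 = 86
S_15 = 15/2 × (2 + 86)
S_15 = 15/2 × 88 = 660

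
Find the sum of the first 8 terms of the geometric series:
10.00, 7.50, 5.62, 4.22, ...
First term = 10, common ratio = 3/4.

Sₙ = a(1 - rⁿ) / (1 - r)
S_8 = 10(1 - (3/4)^8) / (1 - (3/4))
S_8 = 10(1 - (6561/65536)) / (1/4)
S_8 = 294875/8192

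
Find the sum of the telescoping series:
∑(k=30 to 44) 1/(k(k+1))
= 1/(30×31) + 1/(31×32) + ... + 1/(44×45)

Partial fractions: 1/(k(k+1)) = 1/k - 1/(k+1)
The series telescopes:
= (1/30 - 1/31) + (1/31 - 1/32) + ... + (1/44 - 1/45)
= 1/30 - 1/45
= 1/90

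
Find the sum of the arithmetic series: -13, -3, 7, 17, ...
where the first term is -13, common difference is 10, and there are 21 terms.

Sₙ = n/2 × (first + last)
Last term = a + (n-1)d = -13 + (21-1)×10 = 187
S_21 = 21/2 × (-13 + 187)
S_21 = 21/2 × 174 = 1827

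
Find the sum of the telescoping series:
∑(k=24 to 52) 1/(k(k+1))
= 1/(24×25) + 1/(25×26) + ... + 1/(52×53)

Partial fractions: 1/(k(k+1)) = 1/k - 1/(k+1)
The series telescopes:
= (1/24 - 1/25) + (1/25 - 1/26) + ... + (1/52 - 1/53)
= 1/24 - 1/53
= 29/1272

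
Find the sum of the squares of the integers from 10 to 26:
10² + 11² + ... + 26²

Use ∑_{k=1}^{n} k² = n(n+1)(2n+1)/6, then subtract the first 9 terms.
∑_{k=1}^{26} k² = 26×27×53/6 = 6201
∑_{k=1}^{9} k² = 9×10×19/6 = 285
∑_{k=10}^{26} k² = 6201 - 285 = 5916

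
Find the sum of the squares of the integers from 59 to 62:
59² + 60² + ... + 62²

Use ∑_{k=1}^{n} k² = n(n+1)(2n+1)/6, then subtract the first 58 terms.
∑_{k=1}^{62} k² = 62×63×125/6 = 81375
∑_{k=1}^{58} k² = 58×59×117/6 = 66729
∑_{k=59}^{62} k² = 81375 - 66729 = 14646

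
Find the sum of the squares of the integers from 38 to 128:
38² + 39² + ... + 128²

Use ∑_{k=1}^{n} k² = n(n+1)(2n+1)/6, then subtract the first 37 terms.
∑_{k=1}^{128} k² = 128×129×257/6 = 707264
∑_{k=1}^{37} k² = 37×38×75/6 = 17575
∑_{k=38}^{128} k² = 707264 - 17575 = 689689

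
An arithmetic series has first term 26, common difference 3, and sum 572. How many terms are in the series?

Using S = n/2 × [2a + (n-1)d]
572 = n/2 × [2(26) + (n-1)(3)]
572 = n/2 × [52 + 3n - 3]
1144 = n × [49 + 3n]
3n² + (49)n - 1144 = 0
Discriminant: Δ = (49)² - 4(3)(-1144) = 2401 + 13728 = 16129
√Δ = 127
n = [-(49) + √Δ] / (2·3) = (-49 + 127) / 6 = 78 / 6 = 13
(The negative root is discarded since n must be a positive integer.)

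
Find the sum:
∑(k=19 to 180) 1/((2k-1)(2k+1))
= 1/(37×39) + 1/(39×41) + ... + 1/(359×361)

Partial fractions: 1/((2k-1)(2k+1)) = (1/2)[1/(2k-1) - 1/(2k+1)]
The series telescopes:
= (1/2)[1/37 - 1/361]
= 162/13357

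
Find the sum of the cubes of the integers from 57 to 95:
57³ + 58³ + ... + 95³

Use ∑_{k=1}^{n} k³ = [n(n+1)/2]², then subtract the first 56 terms.
∑_{k=1}^{95} k³ = [95×96/2]² = 4560² = 20793600
∑_{k=1}^{56} k³ = [56×57/2]² = 1596² = 2547216
∑_{k=57}^{95} k³ = 20793600 - 2547216 = 18246384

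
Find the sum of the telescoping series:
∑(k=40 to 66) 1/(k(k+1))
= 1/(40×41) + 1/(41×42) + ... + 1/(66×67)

Partial fractions: 1/(k(k+1)) = 1/k - 1/(k+1)
The series telescopes:
= (1/40 - 1/41) + (1/41 - 1/42) + ... + (1/66 - 1/67)
= 1/40 - 1/67
= 27/2680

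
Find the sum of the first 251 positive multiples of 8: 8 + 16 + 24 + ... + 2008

Factor out 8: = 8(1 + 2 + ... + 251) = 8 × n(n+1)/2
= 8 × 251×252/2
= 8 × 31626
= 253008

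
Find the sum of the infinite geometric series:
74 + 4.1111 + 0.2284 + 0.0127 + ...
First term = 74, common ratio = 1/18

For |r| < 1, S = a / (1 - r)
S = 74 / (1 - (1/18))
S = 74 / (17/18)
S = 1332/17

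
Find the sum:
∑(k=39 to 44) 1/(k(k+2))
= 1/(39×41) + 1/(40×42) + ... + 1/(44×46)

Partial fractions: 1/(k(k+2)) = (1/2)[1/k - 1/(k+2)]
Telescoping leaves the first two and last two terms:
= (1/2)[1/39 + 1/40 - 1/45 - 1/46]
= 719/215280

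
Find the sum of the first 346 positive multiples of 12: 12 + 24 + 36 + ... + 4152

Factor out 12: = 12(1 + 2 + ... + 346) = 12 × n(n+1)/2
= 12 × 346×347/2
= 12 × 60031
= 720372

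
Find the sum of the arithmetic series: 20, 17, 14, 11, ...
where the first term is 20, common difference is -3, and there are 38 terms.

Sₙ = n/2 × (first + last)
Last term = a + (n-1)d = 20 + (38-1)×(-3) = -91
S_38 = 38/2 × (20 + (-91))
S_38 = 38/2 × (-71) = -1349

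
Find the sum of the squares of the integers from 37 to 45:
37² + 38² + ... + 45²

Use ∑_{k=1}^{n} k² = n(n+1)(2n+1)/6, then subtract the first 36 terms.
∑_{k=1}^{45} k² = 45×46×91/6 = 31395
∑_{k=1}^{36} k² = 36×37×73/6 = 16206
∑_{k=37}^{45} k² = 31395 - 16206 = 15189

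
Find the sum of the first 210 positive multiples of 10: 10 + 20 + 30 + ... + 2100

Factor out 10: = 10(1 + 2 + ... + 210) = 10 × n(n+1)/2
= 10 × 210×211/2
= 10 × 22155
= 221550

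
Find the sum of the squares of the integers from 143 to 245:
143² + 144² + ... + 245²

Use ∑_{k=1}^{n} k² = n(n+1)(2n+1)/6, then subtract the first 142 terms.
∑_{k=1}^{245} k² = 245×246×491/6 = 4932095
∑_{k=1}^{142} k² = 142×143×285/6 = 964535
∑_{k=143}^{245} k² = 4932095 - 964535 = 3967560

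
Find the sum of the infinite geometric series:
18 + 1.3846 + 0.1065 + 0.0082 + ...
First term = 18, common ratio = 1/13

For |r| < 1, S = a / (1 - r)
S = 18 / (1 - (1/13))
S = 18 / (12/13)
S = 39/2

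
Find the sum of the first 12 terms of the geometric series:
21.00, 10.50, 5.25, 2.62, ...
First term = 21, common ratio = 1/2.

Sₙ = a(1 - rⁿ) / (1 - r)
S_12 = 21(1 - (1/2)^12) / (1 - (1/2))
S_12 = 21(1 - (1/4096)) / (1/2)
S_12 = 85995/2048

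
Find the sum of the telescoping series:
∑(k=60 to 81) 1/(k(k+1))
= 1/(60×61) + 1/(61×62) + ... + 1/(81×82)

Partial fractions: 1/(k(k+1)) = 1/k - 1/(k+1)
The series telescopes:
= (1/60 - 1/61) + (1/61 - 1/62) + ... + (1/81 - 1/82)
= 1/60 - 1/82
= 11/2460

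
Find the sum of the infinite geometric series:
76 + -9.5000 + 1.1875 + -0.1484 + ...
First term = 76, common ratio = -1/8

For |r| < 1, S = a / (1 - r)
S = 76 / (1 - (-1/8))
S = 76 / (9/8)
S = 608/9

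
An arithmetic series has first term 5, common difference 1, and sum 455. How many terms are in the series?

Using S = n/2 × [2a + (n-1)d]
455 = n/2 × [2(5) + (n-1)(1)]
455 = n/2 × [10 + 1n - 1]
910 = n × [9 + 1n]
1n² + (9)n - 910 = 0
Discriminant: Δ = (9)² - 4(1)(-910) = 81 + 3640 = 3721
√Δ = 61
n = [-(9) + √Δ] / (2·1) = (-9 + 61) / 2 = 52 / 2 = 26
(The negative root is discarded since n must be a positive integer.)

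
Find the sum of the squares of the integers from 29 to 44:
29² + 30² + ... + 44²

Use ∑_{k=1}^{n} k² = n(n+1)(2n+1)/6, then subtract the first 28 terms.
∑_{k=1}^{44} k² = 44×45×89/6 = 29370
∑_{k=1}^{28} k² = 28×29×57/6 = 7714
∑_{k=29}^{44} k² = 29370 - 7714 = 21656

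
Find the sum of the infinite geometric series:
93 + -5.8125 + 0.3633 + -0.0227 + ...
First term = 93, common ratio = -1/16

For |r| < 1, S = a / (1 - r)
S = 93 / (1 - (-1/16))
S = 93 / (17/16)
S = 1488/17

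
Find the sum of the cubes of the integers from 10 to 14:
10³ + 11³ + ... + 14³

Use ∑_{k=1}^{n} k³ = [n(n+1)/2]², then subtract the first 9 terms.
∑_{k=1}^{14} k³ = [14×15/2]² = 105² = 11025
∑_{k=1}^{9} k³ = [9×10/2]² = 45² = 2025
∑_{k=10}^{14} k³ = 11025 - 2025 = 9000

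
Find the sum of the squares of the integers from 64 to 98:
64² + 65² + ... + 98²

Use ∑_{k=1}^{n} k² = n(n+1)(2n+1)/6, then subtract the first 63 terms.
∑_{k=1}^{98} k² = 98×99×197/6 = 318549
∑_{k=1}^{63} k² = 63×64×127/6 = 85344
∑_{k=64}^{98} k² = 318549 - 85344 = 233205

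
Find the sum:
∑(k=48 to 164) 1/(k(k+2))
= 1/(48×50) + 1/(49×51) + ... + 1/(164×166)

Partial fractions: 1/(k(k+2)) = (1/2)[1/k - 1/(k+2)]
Telescoping leaves the first two and last two terms:
= (1/2)[1/48 + 1/49 - 1/165 - 1/166]
= 104351/7157920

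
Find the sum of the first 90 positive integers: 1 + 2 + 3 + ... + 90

Formula: ∑k = n(n+1)/2
= 90×91/2
= 8190/2
= 4095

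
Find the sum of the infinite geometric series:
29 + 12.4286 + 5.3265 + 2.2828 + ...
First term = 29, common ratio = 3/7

For |r| < 1, S = a / (1 - r)
S = 29 / (1 - (3/7))
S = 29 / (4/7)
S = 203/4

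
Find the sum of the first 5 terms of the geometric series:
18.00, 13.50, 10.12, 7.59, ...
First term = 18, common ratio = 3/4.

Sₙ = a(1 - rⁿ) / (1 - r)
S_5 = 18(1 - (3/4)^5) / (1 - (3/4))
S_5 = 18(1 - (243/1024)) / (1/4)
S_5 = 7029/128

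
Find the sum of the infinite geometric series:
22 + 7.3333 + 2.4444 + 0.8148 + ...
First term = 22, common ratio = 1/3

For |r| < 1, S = a / (1 - r)
S = 22 / (1 - (1/3))
S = 22 / (2/3)
S = 33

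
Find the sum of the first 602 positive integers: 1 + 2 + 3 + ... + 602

Formula: ∑k = n(n+1)/2
= 602×603/2
= 363006/2
= 181503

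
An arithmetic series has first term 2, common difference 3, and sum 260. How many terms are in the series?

Using S = n/2 × [2a + (n-1)d]
260 = n/2 × [2(2) + (n-1)(3)]
260 = n/2 × [4 + 3n - 3]
520 = n × [1 + 3n]
3n² + (1)n - 520 = 0
Discriminant: Δ = (1)² - 4(3)(-520) = 1 + 6240 = 6241
√Δ = 79
n = [-(1) + √Δ] / (2·3) = (-1 + 79) / 6 = 78 / 6 = 13
(The negative root is discarded since n must be a positive integer.)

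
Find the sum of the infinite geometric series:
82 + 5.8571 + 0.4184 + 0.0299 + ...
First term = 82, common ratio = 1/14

For |r| < 1, S = a / (1 - r)
S = 82 / (1 - (1/14))
S = 82 / (13/14)
S = 1148/13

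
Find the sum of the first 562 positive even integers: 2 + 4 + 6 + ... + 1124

Sum of first n even numbers = n(n+1)
= 562×563
= 316406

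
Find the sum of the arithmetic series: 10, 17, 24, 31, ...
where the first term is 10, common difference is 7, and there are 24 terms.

Sₙ = n/2 × (first + last)
Last term = a + (n-1)d = 10 + (24-1)×7 = 171
S_24 = 24/2 × (10 + 171)
S_24 = 24/2 × 181 = 2172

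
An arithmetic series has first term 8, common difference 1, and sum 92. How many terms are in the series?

Using S = n/2 × [2a + (n-1)d]
92 = n/2 × [2(8) + (n-1)(1)]
92 = n/2 × [16 + 1n - 1]
184 = n × [15 + 1n]
1n² + (15)n - 184 = 0
Discriminant: Δ = (15)² - 4(1)(-184) = 225 + 736 = 961
√Δ = 31
n = [-(15) + √Δ] / (2·1) = (-15 + 31) / 2 = 16 / 2 = 8
(The negative root is discarded since n must be a positive integer.)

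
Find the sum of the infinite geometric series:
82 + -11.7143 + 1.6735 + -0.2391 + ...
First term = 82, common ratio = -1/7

For |r| < 1, S = a / (1 - r)
S = 82 / (1 - (-1/7))
S = 82 / (8/7)
S = 287/4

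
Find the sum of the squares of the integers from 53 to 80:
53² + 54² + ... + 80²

Use ∑_{k=1}^{n} k² = n(n+1)(2n+1)/6, then subtract the first 52 terms.
∑_{k=1}^{80} k² = 80×81×161/6 = 173880
∑_{k=1}^{52} k² = 52×53×105/6 = 48230
∑_{k=53}^{80} k² = 173880 - 48230 = 125650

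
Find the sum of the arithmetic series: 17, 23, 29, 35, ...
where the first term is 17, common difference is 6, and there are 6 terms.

Sₙ = n/2 × (first + last)
Last term = a + (n-1)d = 17 + (6-1)×6 = 47
S_6 = 6/2 × (17 + 47)
S_6 = 6/2 × 64 = 192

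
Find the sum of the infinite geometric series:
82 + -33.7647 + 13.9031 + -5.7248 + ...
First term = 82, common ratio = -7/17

For |r| < 1, S = a / (1 - r)
S = 82 / (1 - (-7/17))
S = 82 / (24/17)
S = 697/12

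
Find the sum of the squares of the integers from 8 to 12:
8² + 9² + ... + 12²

Use ∑_{k=1}^{n} k² = n(n+1)(2n+1)/6, then subtract the first 7 terms.
∑_{k=1}^{12} k² = 12×13×25/6 = 650
∑_{k=1}^{7} k² = 7×8×15/6 = 140
∑_{k=8}^{12} k² = 650 - 140 = 510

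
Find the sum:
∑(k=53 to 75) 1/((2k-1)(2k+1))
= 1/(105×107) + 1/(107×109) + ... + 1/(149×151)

Partial fractions: 1/((2k-1)(2k+1)) = (1/2)[1/(2k-1) - 1/(2k+1)]
The series telescopes:
= (1/2)[1/105 - 1/151]
= 23/15855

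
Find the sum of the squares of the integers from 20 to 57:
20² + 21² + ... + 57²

Use ∑_{k=1}^{n} k² = n(n+1)(2n+1)/6, then subtract the first 19 terms.
∑_{k=1}^{57} k² = 57×58×115/6 = 63365
∑_{k=1}^{19} k² = 19×20×39/6 = 2470
∑_{k=20}^{57} k² = 63365 - 2470 = 60895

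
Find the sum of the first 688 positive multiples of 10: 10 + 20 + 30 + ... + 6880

Factor out 10: = 10(1 + 2 + ... + 688) = 10 × n(n+1)/2
= 10 × 688×689/2
= 10 × 237016
= 2370160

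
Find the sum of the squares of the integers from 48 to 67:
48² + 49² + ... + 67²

Use ∑_{k=1}^{n} k² = n(n+1)(2n+1)/6, then subtract the first 47 terms.
∑_{k=1}^{67} k² = 67×68×135/6 = 102510
∑_{k=1}^{47} k² = 47×48×95/6 = 35720
∑_{k=48}^{67} k² = 102510 - 35720 = 66790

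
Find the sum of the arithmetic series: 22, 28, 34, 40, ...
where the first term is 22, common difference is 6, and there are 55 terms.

Sₙ = n/2 × (first + last)
Last term = a + (n-1)d = 22 + (55-1)×6 = 346
S_55 = 55/2 × (22 + 346)
S_55 = 55/2 × 368 = 10120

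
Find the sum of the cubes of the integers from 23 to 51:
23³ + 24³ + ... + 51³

Use ∑_{k=1}^{n} k³ = [n(n+1)/2]², then subtract the first 22 terms.
∑_{k=1}^{51} k³ = [51×52/2]² = 1326² = 1758276
∑_{k=1}^{22} k³ = [22×23/2]² = 253² = 64009
∑_{k=23}^{51} k³ = 1758276 - 64009 = 1694267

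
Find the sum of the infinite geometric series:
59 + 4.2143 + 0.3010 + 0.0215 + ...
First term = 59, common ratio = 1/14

For |r| < 1, S = a / (1 - r)
S = 59 / (1 - (1/14))
S = 59 / (13/14)
S = 826/13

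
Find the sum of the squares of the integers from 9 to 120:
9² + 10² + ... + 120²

Use ∑_{k=1}^{n} k² = n(n+1)(2n+1)/6, then subtract the first 8 terms.
∑_{k=1}^{120} k² = 120×121×241/6 = 583220
∑_{k=1}^{8} k² = 8×9×17/6 = 204
∑_{k=9}^{120} k² = 583220 - 204 = 583016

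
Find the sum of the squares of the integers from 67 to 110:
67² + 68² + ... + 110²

Use ∑_{k=1}^{n} k² = n(n+1)(2n+1)/6, then subtract the first 66 terms.
∑_{k=1}^{110} k² = 110×111×221/6 = 449735
∑_{k=1}^{66} k² = 66×67×133/6 = 98021
∑_{k=67}^{110} k² = 449735 - 98021 = 351714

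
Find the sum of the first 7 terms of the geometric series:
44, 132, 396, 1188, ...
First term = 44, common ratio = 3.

Sₙ = a(1 - rⁿ) / (1 - r)
S_7 = 44(1 - 3^7) / (1 - 3)
S_7 = 44(1 - 2187) / (-2)
S_7 = 48092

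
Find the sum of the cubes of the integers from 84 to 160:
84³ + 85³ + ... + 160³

Use ∑_{k=1}^{n} k³ = [n(n+1)/2]², then subtract the first 83 terms.
∑_{k=1}^{160} k³ = [160×161/2]² = 12880² = 165894400
∑_{k=1}^{83} k³ = [83×84/2]² = 3486² = 12152196
∑_{k=84}^{160} k³ = 165894400 - 12152196 = 153742204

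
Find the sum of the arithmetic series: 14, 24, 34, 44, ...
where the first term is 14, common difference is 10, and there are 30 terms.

Sₙ = n/2 × (first + last)
Last term = a + (n-1)d = 14 + (30-1)×10 = 304
S_30 = 30/2 × (14 + 304)
S_30 = 30/2 × 318 = 4770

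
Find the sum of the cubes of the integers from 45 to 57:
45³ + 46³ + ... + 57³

Use ∑_{k=1}^{n} k³ = [n(n+1)/2]², then subtract the first 44 terms.
∑_{k=1}^{57} k³ = [57×58/2]² = 1653² = 2732409
∑_{k=1}^{44} k³ = [44×45/2]² = 990² = 980100
∑_{k=45}^{57} k³ = 2732409 - 980100 = 1752309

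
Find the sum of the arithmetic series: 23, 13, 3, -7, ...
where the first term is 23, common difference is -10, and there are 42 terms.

Sₙ = n/2 × (first + last)
Last term = a + (n-1)d = 23 + (42-1)×(-10) = -387
S_42 = 42/2 × (23 + (-387))
S_42 = 42/2 × (-364) = -7644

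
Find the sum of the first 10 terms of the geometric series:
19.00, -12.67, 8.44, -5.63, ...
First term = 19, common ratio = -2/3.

Sₙ = a(1 - rⁿ) / (1 - r)
S_10 = 19(1 - (-2/3)^10) / (1 - (-2/3))
S_10 = 19(1 - (1024/59049)) / (5/3)
S_10 = 220495/19683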